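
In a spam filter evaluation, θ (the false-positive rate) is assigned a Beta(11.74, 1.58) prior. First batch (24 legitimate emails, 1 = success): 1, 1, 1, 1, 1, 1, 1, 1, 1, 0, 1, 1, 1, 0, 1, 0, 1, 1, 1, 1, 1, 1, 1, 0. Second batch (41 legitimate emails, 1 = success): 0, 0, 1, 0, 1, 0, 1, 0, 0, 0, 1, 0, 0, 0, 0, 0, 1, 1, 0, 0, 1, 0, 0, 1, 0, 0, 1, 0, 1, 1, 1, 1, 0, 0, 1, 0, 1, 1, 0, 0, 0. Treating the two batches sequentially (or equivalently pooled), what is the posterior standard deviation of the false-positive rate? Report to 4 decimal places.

0.0548

The Beta prior is conjugate to a Binomial/Bernoulli likelihood; the update adds successes to α and failures to β.
After batch 1: Beta(11.74+20, 1.58+4) = Beta(31.74, 5.58).
After batch 2: Beta(31.74+16, 5.58+25) = Beta(47.74, 30.58).
Var = αβ/((α+β)²(α+β+1)) = 47.74·30.58/(78.32²·79.32) = 0.00300049; SD = √0.00300049 = 0.0548.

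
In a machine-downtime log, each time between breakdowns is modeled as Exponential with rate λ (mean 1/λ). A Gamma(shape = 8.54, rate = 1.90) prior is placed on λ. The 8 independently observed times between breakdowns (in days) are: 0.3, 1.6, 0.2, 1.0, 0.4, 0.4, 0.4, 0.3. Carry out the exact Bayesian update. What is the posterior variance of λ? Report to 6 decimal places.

0.391479

With a Gamma(shape α, rate β) prior on the exponential rate λ, the posterior after n observations with total T = Σxᵢ is Gamma(α+n, β+T).
Sum of observations T = 4.6 days; n = 8.
Posterior: Gamma(8.54+8, 1.90+4.6) = Gamma(16.54, 6.50).
Var = α/β² = 0.391479.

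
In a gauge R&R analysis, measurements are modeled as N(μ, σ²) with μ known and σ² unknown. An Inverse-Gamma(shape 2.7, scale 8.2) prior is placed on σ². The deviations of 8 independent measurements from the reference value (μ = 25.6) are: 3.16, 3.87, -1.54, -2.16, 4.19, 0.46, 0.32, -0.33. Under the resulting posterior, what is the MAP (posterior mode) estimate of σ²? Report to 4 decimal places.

With known mean μ and an Inverse-Gamma(α, β) prior on σ², the Normal likelihood is conjugate: posterior is Inv-Gamma(α + n/2, β + Σ(xᵢ−μ)²/2).
Σ(xᵢ−μ)² = (3.16)² + (3.87)² + (-1.54)² + (-2.16)² + (4.19)² + (0.46)² + (0.32)² + (-0.33)² = 49.9787.
Posterior: Inv-Gamma(2.7 + 8/2, 8.2 + 49.9787/2) = Inv-Gamma(6.70, 33.18935).
Mode = β/(α+1) = 33.18935/7.70 = 4.3103.

4.3103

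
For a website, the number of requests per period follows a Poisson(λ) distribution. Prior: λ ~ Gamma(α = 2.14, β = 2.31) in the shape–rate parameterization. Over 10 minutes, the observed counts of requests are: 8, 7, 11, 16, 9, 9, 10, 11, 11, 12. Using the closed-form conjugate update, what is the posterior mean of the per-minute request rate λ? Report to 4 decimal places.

8.6223

With a Gamma(shape α, rate β) prior, the Poisson likelihood is conjugate: the posterior is Gamma(α + ΣXᵢ, β + n).
Sum of counts S = 104 over n = 10 minutes.
Posterior: Gamma(α+S, β+n) = Gamma(2.14+104, 2.31+10) = Gamma(106.14, 12.31).
Posterior mean = α/β = 106.14/12.31 = 8.6223.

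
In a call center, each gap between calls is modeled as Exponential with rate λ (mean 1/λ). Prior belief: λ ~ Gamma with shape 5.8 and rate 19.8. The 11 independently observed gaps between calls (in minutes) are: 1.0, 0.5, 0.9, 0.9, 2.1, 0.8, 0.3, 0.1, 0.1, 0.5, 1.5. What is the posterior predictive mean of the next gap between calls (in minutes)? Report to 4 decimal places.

1.8038

With a Gamma(shape α, rate β) prior on the exponential rate λ, the posterior after n observations with total T = Σxᵢ is Gamma(α+n, β+T).
Sum of observations T = 8.7 minutes; n = 11.
Posterior: Gamma(5.8+11, 19.8+8.7) = Gamma(16.8, 28.5).
The predictive distribution for the next observation is Lomax; its mean is β/(α−1) = 28.5/15.8 = 1.8038.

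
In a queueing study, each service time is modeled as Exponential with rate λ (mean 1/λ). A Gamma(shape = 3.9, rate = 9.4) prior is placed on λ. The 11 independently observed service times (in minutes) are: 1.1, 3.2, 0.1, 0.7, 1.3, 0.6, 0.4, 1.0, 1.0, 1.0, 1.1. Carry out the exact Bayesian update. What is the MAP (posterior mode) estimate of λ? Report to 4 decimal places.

With a Gamma(shape α, rate β) prior on the exponential rate λ, the posterior after n observations with total T = Σxᵢ is Gamma(α+n, β+T).
Sum of observations T = 11.5 minutes; n = 11.
Posterior: Gamma(3.9+11, 9.4+11.5) = Gamma(14.9, 20.9).
Mode = (α−1)/β = 0.6651.

0.6651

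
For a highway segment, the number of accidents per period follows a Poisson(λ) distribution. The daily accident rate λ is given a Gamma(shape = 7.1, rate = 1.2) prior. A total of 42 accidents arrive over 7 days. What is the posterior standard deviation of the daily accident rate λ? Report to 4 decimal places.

With a Gamma(shape α, rate β) prior, the Poisson likelihood is conjugate: the posterior is Gamma(α + ΣXᵢ, β + n).
Posterior: Gamma(α+S, β+n) = Gamma(7.1+42, 1.2+7) = Gamma(49.1, 8.2).
SD = √α/β = √49.1/8.2 = 0.8545.

0.8545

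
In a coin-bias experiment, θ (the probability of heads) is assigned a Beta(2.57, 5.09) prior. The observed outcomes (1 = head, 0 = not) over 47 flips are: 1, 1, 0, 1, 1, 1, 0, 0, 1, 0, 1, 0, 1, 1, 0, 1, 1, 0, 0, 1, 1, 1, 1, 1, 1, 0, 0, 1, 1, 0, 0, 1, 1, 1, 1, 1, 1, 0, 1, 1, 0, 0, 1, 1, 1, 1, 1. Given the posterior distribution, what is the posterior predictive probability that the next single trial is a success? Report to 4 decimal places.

The Beta prior is conjugate to a Binomial/Bernoulli likelihood; the update adds successes to α and failures to β.
Posterior: Beta(α+k, β+n−k) = Beta(2.57+32, 5.09+15) = Beta(34.57, 20.09).
For a single future Bernoulli trial, P(success | data) = α/(α+β) = 0.6325.

0.6325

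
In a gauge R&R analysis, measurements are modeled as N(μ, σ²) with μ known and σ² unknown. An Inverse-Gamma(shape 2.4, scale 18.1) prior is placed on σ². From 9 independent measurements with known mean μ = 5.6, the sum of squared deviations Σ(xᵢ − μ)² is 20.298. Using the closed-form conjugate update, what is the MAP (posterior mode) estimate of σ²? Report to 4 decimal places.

With known mean μ and an Inverse-Gamma(α, β) prior on σ², the Normal likelihood is conjugate: posterior is Inv-Gamma(α + n/2, β + Σ(xᵢ−μ)²/2).
Posterior: Inv-Gamma(2.4 + 9/2, 18.1 + 20.298/2) = Inv-Gamma(6.90, 28.2490).
Mode = β/(α+1) = 28.2490/7.90 = 3.5758.

3.5758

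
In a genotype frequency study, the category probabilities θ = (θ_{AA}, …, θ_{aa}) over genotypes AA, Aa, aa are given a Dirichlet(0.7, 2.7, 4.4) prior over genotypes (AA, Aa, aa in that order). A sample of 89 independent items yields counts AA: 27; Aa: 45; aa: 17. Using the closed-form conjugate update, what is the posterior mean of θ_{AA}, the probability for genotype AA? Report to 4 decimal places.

The Dirichlet prior is conjugate to the Multinomial likelihood: each posterior αⱼ = prior αⱼ + observed count nⱼ.
Posterior concentration: (27.7, 47.7, 21.4), total = 96.8.
E[θ_{AA}|data] = α_{AA}/Σα = 27.7/96.8 = 0.2862.

0.2862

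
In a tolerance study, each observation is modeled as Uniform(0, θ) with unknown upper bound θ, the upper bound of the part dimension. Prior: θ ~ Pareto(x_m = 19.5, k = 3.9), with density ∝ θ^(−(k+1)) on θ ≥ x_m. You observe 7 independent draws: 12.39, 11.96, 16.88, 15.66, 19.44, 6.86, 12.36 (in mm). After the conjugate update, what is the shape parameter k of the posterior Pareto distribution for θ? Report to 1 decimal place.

A Pareto(scale x_m, shape k) prior on the upper bound θ of Uniform(0, θ) is conjugate: posterior is Pareto(max(x_m, max xᵢ), k + n).
Sample maximum = 19.44; prior scale x_m = 19.5 → posterior scale = max = 19.50.
Posterior shape = 3.9 + 7 = 10.9.
Posterior shape k = 10.9.

10.9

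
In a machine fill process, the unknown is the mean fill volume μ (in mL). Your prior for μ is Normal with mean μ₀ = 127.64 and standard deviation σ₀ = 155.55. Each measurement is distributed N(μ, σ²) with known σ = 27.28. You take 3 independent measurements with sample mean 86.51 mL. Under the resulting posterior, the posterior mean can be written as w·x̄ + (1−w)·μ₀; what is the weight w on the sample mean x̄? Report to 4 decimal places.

0.9899

For Normal data with known variance σ², a Normal(μ₀, σ₀²) prior on μ is conjugate. Posterior precision = 1/σ₀² + n/σ²; posterior mean is the precision-weighted average of μ₀ and x̄.
σ₀² = 155.55² = 24195.8025, σ² = 27.28² = 744.1984. Prior precision 1/σ₀² = 1/24195.8025; data precision n/σ² = 3/744.1984.
w = (n/σ²)/(1/σ₀² + n/σ²) = n·σ₀²/(σ² + n·σ₀²) = 3·24195.8025/(744.1984 + 3·24195.8025) = 72587.4075/73331.6059 = 0.9899.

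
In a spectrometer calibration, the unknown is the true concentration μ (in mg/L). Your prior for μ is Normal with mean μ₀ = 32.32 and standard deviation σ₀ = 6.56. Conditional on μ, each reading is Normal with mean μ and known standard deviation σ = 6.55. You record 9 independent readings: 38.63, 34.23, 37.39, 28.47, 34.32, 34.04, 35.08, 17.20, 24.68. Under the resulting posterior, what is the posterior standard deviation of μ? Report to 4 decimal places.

For Normal data with known variance σ², a Normal(μ₀, σ₀²) prior on μ is conjugate. Posterior precision = 1/σ₀² + n/σ²; posterior mean is the precision-weighted average of μ₀ and x̄.
σ₀² = 6.56² = 43.0336, σ² = 6.55² = 42.9025; σ² + n·σ₀² = 42.9025 + 9·43.0336 = 430.2049.
Posterior precision = 1/σ₀² + n/σ² = 1/43.0336 + 9/42.9025 = (σ² + n·σ₀²)/(σ₀²σ²) = 430.2049/(43.0336·42.9025); posterior variance σₙ² = σ₀²σ²/(σ² + n·σ₀²) = 43.0336·42.9025/430.2049 = 4.291557.
Posterior SD = √σₙ² = √(43.0336·42.9025/430.2049) = 2.0716.

2.0716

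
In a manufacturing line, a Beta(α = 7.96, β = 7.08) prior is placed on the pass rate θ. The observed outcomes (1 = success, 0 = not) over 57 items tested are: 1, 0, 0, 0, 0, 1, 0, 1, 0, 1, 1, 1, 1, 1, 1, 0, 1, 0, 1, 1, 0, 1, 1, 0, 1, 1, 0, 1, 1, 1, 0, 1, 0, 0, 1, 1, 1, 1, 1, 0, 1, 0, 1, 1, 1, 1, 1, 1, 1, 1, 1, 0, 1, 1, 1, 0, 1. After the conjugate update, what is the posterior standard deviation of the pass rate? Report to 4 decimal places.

The Beta prior is conjugate to a Binomial/Bernoulli likelihood; the update adds successes to α and failures to β.
Posterior: Beta(α+k, β+n−k) = Beta(7.96+39, 7.08+18) = Beta(46.96, 25.08).
Var = αβ/((α+β)²(α+β+1)) = 46.96·25.08/(72.04²·73.04) = 0.00310704; SD = √0.00310704 = 0.0557.

0.0557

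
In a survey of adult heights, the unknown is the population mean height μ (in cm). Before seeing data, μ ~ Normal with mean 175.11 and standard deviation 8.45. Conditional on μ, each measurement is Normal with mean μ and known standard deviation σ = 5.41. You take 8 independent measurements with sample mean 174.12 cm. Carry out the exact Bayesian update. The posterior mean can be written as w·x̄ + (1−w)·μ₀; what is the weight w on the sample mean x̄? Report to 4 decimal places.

For Normal data with known variance σ², a Normal(μ₀, σ₀²) prior on μ is conjugate. Posterior precision = 1/σ₀² + n/σ²; posterior mean is the precision-weighted average of μ₀ and x̄.
σ₀² = 8.45² = 71.4025, σ² = 5.41² = 29.2681. Prior precision 1/σ₀² = 1/71.4025; data precision n/σ² = 8/29.2681.
w = (n/σ²)/(1/σ₀² + n/σ²) = n·σ₀²/(σ² + n·σ₀²) = 8·71.4025/(29.2681 + 8·71.4025) = 571.22/600.4881 = 0.9513.

0.9513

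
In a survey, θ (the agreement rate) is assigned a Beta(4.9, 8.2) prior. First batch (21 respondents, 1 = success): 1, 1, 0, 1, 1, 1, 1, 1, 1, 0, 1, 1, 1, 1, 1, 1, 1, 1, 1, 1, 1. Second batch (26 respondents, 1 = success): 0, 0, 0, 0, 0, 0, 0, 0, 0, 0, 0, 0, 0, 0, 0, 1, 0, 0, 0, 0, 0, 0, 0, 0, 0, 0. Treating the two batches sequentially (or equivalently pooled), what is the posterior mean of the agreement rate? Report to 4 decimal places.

The Beta prior is conjugate to a Binomial/Bernoulli likelihood; the update adds successes to α and failures to β.
After batch 1: Beta(4.9+19, 8.2+2) = Beta(23.9, 10.2).
After batch 2: Beta(23.9+1, 10.2+25) = Beta(24.9, 35.2).
Posterior mean = α/(α+β) = 24.9/60.1 = 0.4143.

0.4143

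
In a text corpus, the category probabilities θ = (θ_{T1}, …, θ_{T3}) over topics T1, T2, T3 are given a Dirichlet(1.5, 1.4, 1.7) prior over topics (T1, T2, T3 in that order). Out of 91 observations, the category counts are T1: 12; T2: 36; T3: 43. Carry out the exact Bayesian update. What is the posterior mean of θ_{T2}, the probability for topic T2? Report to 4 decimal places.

The Dirichlet prior is conjugate to the Multinomial likelihood: each posterior αⱼ = prior αⱼ + observed count nⱼ.
Posterior concentration: (13.5, 37.4, 44.7), total = 95.6.
E[θ_{T2}|data] = α_{T2}/Σα = 37.4/95.6 = 0.3912.

0.3912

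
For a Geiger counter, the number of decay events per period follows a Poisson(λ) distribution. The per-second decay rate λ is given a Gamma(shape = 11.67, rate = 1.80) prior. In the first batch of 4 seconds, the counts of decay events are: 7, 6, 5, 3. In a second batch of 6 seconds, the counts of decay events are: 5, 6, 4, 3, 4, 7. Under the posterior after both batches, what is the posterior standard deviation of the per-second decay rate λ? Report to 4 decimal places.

0.6655

With a Gamma(shape α, rate β) prior, the Poisson likelihood is conjugate: the posterior is Gamma(α + ΣXᵢ, β + n).
Batch 1: sum of counts S = 21 over n = 4 seconds.
After batch 1: Gamma(α+S, β+n) = Gamma(11.67+21, 1.80+4) = Gamma(32.67, 5.80).
Batch 2: sum of counts S = 29 over n = 6 seconds.
After batch 2: Gamma(α+S, β+n) = Gamma(32.67+29, 5.80+6) = Gamma(61.67, 11.80).
SD = √α/β = √61.67/11.80 = 0.6655.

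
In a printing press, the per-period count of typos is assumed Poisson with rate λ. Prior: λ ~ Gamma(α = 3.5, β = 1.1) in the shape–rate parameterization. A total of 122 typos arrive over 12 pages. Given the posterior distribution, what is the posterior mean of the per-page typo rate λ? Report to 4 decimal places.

With a Gamma(shape α, rate β) prior, the Poisson likelihood is conjugate: the posterior is Gamma(α + ΣXᵢ, β + n).
Posterior: Gamma(α+S, β+n) = Gamma(3.5+122, 1.1+12) = Gamma(125.5, 13.1).
Posterior mean = α/β = 125.5/13.1 = 9.5802.

9.5802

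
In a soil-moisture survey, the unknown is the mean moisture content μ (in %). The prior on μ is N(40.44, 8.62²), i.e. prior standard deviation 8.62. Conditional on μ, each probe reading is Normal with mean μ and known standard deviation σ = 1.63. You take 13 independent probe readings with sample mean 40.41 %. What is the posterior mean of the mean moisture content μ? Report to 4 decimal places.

40.4101

For Normal data with known variance σ², a Normal(μ₀, σ₀²) prior on μ is conjugate. Posterior precision = 1/σ₀² + n/σ²; posterior mean is the precision-weighted average of μ₀ and x̄.
n·x̄ = 13·40.41 = 525.33.
σ₀² = 8.62² = 74.3044, σ² = 1.63² = 2.6569; σ² + n·σ₀² = 2.6569 + 13·74.3044 = 968.6141.
Posterior mean = (μ₀/σ₀² + n·x̄/σ²)/(1/σ₀² + n/σ²) = (σ²·μ₀ + σ₀²·n·x̄)/(σ² + n·σ₀²) = (2.6569·40.44 + 74.3044·525.33)/968.6141 = 39141.775488/968.6141 = 40.4101.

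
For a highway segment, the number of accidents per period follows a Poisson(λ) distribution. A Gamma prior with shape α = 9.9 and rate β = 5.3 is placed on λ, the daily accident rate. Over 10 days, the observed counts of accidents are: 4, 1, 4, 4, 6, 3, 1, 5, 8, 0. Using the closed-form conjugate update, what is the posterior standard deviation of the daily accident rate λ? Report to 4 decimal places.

With a Gamma(shape α, rate β) prior, the Poisson likelihood is conjugate: the posterior is Gamma(α + ΣXᵢ, β + n).
Sum of counts S = 36 over n = 10 days.
Posterior: Gamma(α+S, β+n) = Gamma(9.9+36, 5.3+10) = Gamma(45.9, 15.3).
SD = √α/β = √45.9/15.3 = 0.4428.

0.4428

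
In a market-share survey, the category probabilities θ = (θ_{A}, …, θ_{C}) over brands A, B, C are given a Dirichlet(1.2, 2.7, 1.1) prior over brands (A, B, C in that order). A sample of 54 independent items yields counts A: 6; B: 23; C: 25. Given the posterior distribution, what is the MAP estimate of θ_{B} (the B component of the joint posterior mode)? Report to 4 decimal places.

0.4411

The Dirichlet prior is conjugate to the Multinomial likelihood: each posterior αⱼ = prior αⱼ + observed count nⱼ.
Posterior concentration: (7.2, 25.7, 26.1), total = 59.0.
Joint mode component: (α_{B}−1)/(Σα−K) = 24.7/56.0 = 0.4411.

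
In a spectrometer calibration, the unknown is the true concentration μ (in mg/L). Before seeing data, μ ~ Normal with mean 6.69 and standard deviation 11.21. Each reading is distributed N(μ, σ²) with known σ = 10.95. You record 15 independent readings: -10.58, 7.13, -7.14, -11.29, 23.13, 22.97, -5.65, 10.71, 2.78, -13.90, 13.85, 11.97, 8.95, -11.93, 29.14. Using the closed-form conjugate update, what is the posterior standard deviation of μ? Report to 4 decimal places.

For Normal data with known variance σ², a Normal(μ₀, σ₀²) prior on μ is conjugate. Posterior precision = 1/σ₀² + n/σ²; posterior mean is the precision-weighted average of μ₀ and x̄.
σ₀² = 11.21² = 125.6641, σ² = 10.95² = 119.9025; σ² + n·σ₀² = 119.9025 + 15·125.6641 = 2004.864.
Posterior precision = 1/σ₀² + n/σ² = 1/125.6641 + 15/119.9025 = (σ² + n·σ₀²)/(σ₀²σ²) = 2004.864/(125.6641·119.9025); posterior variance σₙ² = σ₀²σ²/(σ² + n·σ₀²) = 125.6641·119.9025/2004.864 = 7.515442.
Posterior SD = √σₙ² = √(125.6641·119.9025/2004.864) = 2.7414.

2.7414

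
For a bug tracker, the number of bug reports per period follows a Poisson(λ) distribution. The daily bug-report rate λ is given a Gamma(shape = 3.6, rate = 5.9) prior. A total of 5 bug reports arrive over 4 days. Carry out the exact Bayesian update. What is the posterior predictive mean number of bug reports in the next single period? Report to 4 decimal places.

With a Gamma(shape α, rate β) prior, the Poisson likelihood is conjugate: the posterior is Gamma(α + ΣXᵢ, β + n).
Posterior: Gamma(α+S, β+n) = Gamma(3.6+5, 5.9+4) = Gamma(8.6, 9.9).
The predictive distribution for one future period is NegBinom with mean α/β = 0.8687.

0.8687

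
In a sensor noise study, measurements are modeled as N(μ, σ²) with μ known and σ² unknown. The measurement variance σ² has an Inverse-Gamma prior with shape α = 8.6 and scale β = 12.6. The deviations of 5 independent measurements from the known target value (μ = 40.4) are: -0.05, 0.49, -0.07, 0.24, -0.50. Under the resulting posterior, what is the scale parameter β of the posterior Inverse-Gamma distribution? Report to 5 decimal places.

With known mean μ and an Inverse-Gamma(α, β) prior on σ², the Normal likelihood is conjugate: posterior is Inv-Gamma(α + n/2, β + Σ(xᵢ−μ)²/2).
Σ(xᵢ−μ)² = (-0.05)² + (0.49)² + (-0.07)² + (0.24)² + (-0.50)² = 0.5551.
Posterior: Inv-Gamma(8.6 + 5/2, 12.6 + 0.5551/2) = Inv-Gamma(11.10, 12.87755).
Posterior β = 12.87755.

12.87755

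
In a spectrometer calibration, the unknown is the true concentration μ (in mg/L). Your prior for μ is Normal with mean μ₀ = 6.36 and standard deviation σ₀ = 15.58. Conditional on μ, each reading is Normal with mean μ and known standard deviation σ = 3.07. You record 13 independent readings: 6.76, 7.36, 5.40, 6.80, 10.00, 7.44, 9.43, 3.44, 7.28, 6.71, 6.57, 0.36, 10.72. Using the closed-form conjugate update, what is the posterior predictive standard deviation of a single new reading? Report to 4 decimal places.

For Normal data with known variance σ², a Normal(μ₀, σ₀²) prior on μ is conjugate. Posterior precision = 1/σ₀² + n/σ²; posterior mean is the precision-weighted average of μ₀ and x̄.
σ₀² = 15.58² = 242.7364, σ² = 3.07² = 9.4249; σ² + n·σ₀² = 9.4249 + 13·242.7364 = 3164.9981.
Posterior precision = 1/σ₀² + n/σ² = 1/242.7364 + 13/9.4249 = (σ² + n·σ₀²)/(σ₀²σ²) = 3164.9981/(242.7364·9.4249); posterior variance σₙ² = σ₀²σ²/(σ² + n·σ₀²) = 242.7364·9.4249/3164.9981 = 0.722833.
Predictive variance for one new observation = σₙ² + σ² = 242.7364·9.4249/3164.9981 + 9.4249 = σ²·(σ₀² + 3164.9981)/3164.9981 = 9.4249·3407.7345/3164.9981 = 10.147733; SD = √(9.4249·3407.7345/3164.9981) = 3.1856.

3.1856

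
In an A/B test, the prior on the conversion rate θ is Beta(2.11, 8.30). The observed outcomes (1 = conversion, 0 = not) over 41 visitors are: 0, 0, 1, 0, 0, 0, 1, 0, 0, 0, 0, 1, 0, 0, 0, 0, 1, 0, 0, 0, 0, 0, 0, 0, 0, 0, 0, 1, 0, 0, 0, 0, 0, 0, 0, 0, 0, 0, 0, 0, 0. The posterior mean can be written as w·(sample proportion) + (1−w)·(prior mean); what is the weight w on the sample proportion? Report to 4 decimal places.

The Beta prior is conjugate to a Binomial/Bernoulli likelihood; the update adds successes to α and failures to β.
Posterior mean = (α₀+k)/(α₀+β₀+n) = [n/(α₀+β₀+n)]·(k/n) + [(α₀+β₀)/(α₀+β₀+n)]·α₀/(α₀+β₀), so only n and the prior enter the weight.
The weight on the data is w = n/(α₀+β₀+n) = 41/(2.11+8.30+41) = 41/51.41 = 0.7975.

0.7975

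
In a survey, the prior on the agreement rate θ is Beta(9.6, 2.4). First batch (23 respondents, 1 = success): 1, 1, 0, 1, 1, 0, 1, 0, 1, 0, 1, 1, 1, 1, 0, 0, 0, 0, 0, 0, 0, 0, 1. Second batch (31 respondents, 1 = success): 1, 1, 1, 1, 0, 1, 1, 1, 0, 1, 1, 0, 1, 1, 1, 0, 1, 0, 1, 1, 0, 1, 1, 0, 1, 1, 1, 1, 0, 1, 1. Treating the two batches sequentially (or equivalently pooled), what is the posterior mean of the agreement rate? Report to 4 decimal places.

0.6606

The Beta prior is conjugate to a Binomial/Bernoulli likelihood; the update adds successes to α and failures to β.
After batch 1: Beta(9.6+11, 2.4+12) = Beta(20.6, 14.4).
After batch 2: Beta(20.6+23, 14.4+8) = Beta(43.6, 22.4).
Posterior mean = α/(α+β) = 43.6/66.0 = 0.6606.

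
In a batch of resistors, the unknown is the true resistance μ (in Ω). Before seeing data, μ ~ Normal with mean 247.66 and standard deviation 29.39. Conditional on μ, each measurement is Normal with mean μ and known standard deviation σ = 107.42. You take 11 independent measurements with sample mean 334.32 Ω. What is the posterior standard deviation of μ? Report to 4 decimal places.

21.7649

For Normal data with known variance σ², a Normal(μ₀, σ₀²) prior on μ is conjugate. Posterior precision = 1/σ₀² + n/σ²; posterior mean is the precision-weighted average of μ₀ and x̄.
σ₀² = 29.39² = 863.7721, σ² = 107.42² = 11539.0564; σ² + n·σ₀² = 11539.0564 + 11·863.7721 = 21040.5495.
Posterior precision = 1/σ₀² + n/σ² = 1/863.7721 + 11/11539.0564 = (σ² + n·σ₀²)/(σ₀²σ²) = 21040.5495/(863.7721·11539.0564); posterior variance σₙ² = σ₀²σ²/(σ² + n·σ₀²) = 863.7721·11539.0564/21040.5495 = 473.709823.
Posterior SD = √σₙ² = √(863.7721·11539.0564/21040.5495) = 21.7649.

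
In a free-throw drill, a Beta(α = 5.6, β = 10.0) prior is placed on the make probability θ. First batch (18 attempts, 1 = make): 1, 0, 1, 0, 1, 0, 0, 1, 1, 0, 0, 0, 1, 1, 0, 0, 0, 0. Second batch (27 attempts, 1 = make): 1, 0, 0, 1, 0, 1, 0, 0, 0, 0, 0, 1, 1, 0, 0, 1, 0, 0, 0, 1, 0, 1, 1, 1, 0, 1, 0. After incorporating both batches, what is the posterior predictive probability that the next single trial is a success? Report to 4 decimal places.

0.3894

The Beta prior is conjugate to a Binomial/Bernoulli likelihood; the update adds successes to α and failures to β.
After batch 1: Beta(5.6+7, 10.0+11) = Beta(12.6, 21.0).
After batch 2: Beta(12.6+11, 21.0+16) = Beta(23.6, 37.0).
For a single future Bernoulli trial, P(success | data) = α/(α+β) = 0.3894.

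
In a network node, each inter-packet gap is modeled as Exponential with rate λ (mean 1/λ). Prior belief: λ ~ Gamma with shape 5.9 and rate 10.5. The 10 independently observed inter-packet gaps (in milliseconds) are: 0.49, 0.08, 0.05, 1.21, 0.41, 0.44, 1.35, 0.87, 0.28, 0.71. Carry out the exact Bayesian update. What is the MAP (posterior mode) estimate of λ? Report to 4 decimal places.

0.9091

With a Gamma(shape α, rate β) prior on the exponential rate λ, the posterior after n observations with total T = Σxᵢ is Gamma(α+n, β+T).
Sum of observations T = 5.89 milliseconds; n = 10.
Posterior: Gamma(5.9+10, 10.5+5.89) = Gamma(15.9, 16.39).
Mode = (α−1)/β = 0.9091.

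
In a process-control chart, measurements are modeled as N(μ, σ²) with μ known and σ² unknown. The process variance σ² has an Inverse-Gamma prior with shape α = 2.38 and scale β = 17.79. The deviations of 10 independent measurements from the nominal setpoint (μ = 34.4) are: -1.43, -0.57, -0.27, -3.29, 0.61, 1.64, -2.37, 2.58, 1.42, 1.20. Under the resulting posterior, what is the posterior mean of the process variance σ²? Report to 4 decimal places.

With known mean μ and an Inverse-Gamma(α, β) prior on σ², the Normal likelihood is conjugate: posterior is Inv-Gamma(α + n/2, β + Σ(xᵢ−μ)²/2).
Σ(xᵢ−μ)² = (-1.43)² + (-0.57)² + (-0.27)² + (-3.29)² + (0.61)² + (1.64)² + (-2.37)² + (2.58)² + (1.42)² + (1.20)² = 32.0582.
Posterior: Inv-Gamma(2.38 + 10/2, 17.79 + 32.0582/2) = Inv-Gamma(7.38, 33.81910).
E[σ²|data] = β/(α−1) = 33.81910/6.38 = 5.3008.

5.3008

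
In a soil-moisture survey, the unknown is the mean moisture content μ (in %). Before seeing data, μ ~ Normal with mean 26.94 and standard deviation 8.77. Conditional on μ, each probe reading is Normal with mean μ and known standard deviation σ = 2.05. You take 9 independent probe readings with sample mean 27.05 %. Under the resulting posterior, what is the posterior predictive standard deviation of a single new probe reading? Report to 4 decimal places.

2.1602

For Normal data with known variance σ², a Normal(μ₀, σ₀²) prior on μ is conjugate. Posterior precision = 1/σ₀² + n/σ²; posterior mean is the precision-weighted average of μ₀ and x̄.
σ₀² = 8.77² = 76.9129, σ² = 2.05² = 4.2025; σ² + n·σ₀² = 4.2025 + 9·76.9129 = 696.4186.
Posterior precision = 1/σ₀² + n/σ² = 1/76.9129 + 9/4.2025 = (σ² + n·σ₀²)/(σ₀²σ²) = 696.4186/(76.9129·4.2025); posterior variance σₙ² = σ₀²σ²/(σ² + n·σ₀²) = 76.9129·4.2025/696.4186 = 0.464127.
Predictive variance for one new observation = σₙ² + σ² = 76.9129·4.2025/696.4186 + 4.2025 = σ²·(σ₀² + 696.4186)/696.4186 = 4.2025·773.3315/696.4186 = 4.666627; SD = √(4.2025·773.3315/696.4186) = 2.1602.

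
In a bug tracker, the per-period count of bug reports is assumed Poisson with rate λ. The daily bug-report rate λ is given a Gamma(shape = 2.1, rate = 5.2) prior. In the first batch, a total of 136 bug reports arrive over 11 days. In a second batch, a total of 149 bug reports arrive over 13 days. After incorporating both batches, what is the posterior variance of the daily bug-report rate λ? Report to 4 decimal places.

0.3367

With a Gamma(shape α, rate β) prior, the Poisson likelihood is conjugate: the posterior is Gamma(α + ΣXᵢ, β + n).
After batch 1: Gamma(α+S, β+n) = Gamma(2.1+136, 5.2+11) = Gamma(138.1, 16.2).
After batch 2: Gamma(α+S, β+n) = Gamma(138.1+149, 16.2+13) = Gamma(287.1, 29.2).
Var = α/β² = 287.1/29.2² = 0.3367.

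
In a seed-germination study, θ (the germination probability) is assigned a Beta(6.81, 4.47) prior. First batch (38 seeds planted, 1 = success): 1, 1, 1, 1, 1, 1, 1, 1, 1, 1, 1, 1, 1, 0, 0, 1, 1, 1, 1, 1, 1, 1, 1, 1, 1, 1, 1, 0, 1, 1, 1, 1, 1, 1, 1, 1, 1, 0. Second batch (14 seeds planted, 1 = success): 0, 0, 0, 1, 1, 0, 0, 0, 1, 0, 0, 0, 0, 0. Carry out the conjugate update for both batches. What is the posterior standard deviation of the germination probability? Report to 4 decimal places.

0.0576

The Beta prior is conjugate to a Binomial/Bernoulli likelihood; the update adds successes to α and failures to β.
After batch 1: Beta(6.81+34, 4.47+4) = Beta(40.81, 8.47).
After batch 2: Beta(40.81+3, 8.47+11) = Beta(43.81, 19.47).
Var = αβ/((α+β)²(α+β+1)) = 43.81·19.47/(63.28²·64.28) = 0.00331383; SD = √0.00331383 = 0.0576.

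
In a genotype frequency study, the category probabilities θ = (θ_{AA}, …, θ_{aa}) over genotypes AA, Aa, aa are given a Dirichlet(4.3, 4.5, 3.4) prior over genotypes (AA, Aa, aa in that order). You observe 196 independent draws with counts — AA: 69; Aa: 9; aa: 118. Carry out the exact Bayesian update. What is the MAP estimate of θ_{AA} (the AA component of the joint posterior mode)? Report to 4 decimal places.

The Dirichlet prior is conjugate to the Multinomial likelihood: each posterior αⱼ = prior αⱼ + observed count nⱼ.
Posterior concentration: (73.3, 13.5, 121.4), total = 208.2.
Joint mode component: (α_{AA}−1)/(Σα−K) = 72.3/205.2 = 0.3523.

0.3523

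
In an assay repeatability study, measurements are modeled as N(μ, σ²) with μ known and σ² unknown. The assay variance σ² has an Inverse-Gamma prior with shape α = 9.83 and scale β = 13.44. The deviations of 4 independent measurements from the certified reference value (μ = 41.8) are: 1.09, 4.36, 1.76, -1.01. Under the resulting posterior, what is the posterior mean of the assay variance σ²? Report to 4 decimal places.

With known mean μ and an Inverse-Gamma(α, β) prior on σ², the Normal likelihood is conjugate: posterior is Inv-Gamma(α + n/2, β + Σ(xᵢ−μ)²/2).
Σ(xᵢ−μ)² = (1.09)² + (4.36)² + (1.76)² + (-1.01)² = 24.3154.
Posterior: Inv-Gamma(9.83 + 4/2, 13.44 + 24.3154/2) = Inv-Gamma(11.83, 25.59770).
E[σ²|data] = β/(α−1) = 25.59770/10.83 = 2.3636.

2.3636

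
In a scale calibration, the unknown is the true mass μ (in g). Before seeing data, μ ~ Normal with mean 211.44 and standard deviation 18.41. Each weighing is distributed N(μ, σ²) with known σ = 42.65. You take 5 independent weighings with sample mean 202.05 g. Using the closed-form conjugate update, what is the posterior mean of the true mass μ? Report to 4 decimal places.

For Normal data with known variance σ², a Normal(μ₀, σ₀²) prior on μ is conjugate. Posterior precision = 1/σ₀² + n/σ²; posterior mean is the precision-weighted average of μ₀ and x̄.
n·x̄ = 5·202.05 = 1010.25.
σ₀² = 18.41² = 338.9281, σ² = 42.65² = 1819.0225; σ² + n·σ₀² = 1819.0225 + 5·338.9281 = 3513.663.
Posterior mean = (μ₀/σ₀² + n·x̄/σ²)/(1/σ₀² + n/σ²) = (σ²·μ₀ + σ₀²·n·x̄)/(σ² + n·σ₀²) = (1819.0225·211.44 + 338.9281·1010.25)/3513.663 = 727016.230425/3513.663 = 206.9112.

206.9112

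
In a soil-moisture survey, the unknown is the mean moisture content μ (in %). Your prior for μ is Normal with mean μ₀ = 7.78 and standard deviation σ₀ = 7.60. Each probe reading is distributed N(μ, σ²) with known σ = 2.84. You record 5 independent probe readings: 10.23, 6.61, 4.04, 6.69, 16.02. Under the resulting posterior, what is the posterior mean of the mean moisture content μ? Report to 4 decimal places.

8.6925

For Normal data with known variance σ², a Normal(μ₀, σ₀²) prior on μ is conjugate. Posterior precision = 1/σ₀² + n/σ²; posterior mean is the precision-weighted average of μ₀ and x̄.
Σxᵢ = 10.23 + 6.61 + 4.04 + 6.69 + 16.02 = 43.59, so n·x̄ = 43.59.
σ₀² = 7.60² = 57.76, σ² = 2.84² = 8.0656; σ² + n·σ₀² = 8.0656 + 5·57.76 = 296.8656.
Posterior mean = (μ₀/σ₀² + n·x̄/σ²)/(1/σ₀² + n/σ²) = (σ²·μ₀ + σ₀²·n·x̄)/(σ² + n·σ₀²) = (8.0656·7.78 + 57.76·43.59)/296.8656 = 2580.508768/296.8656 = 8.6925.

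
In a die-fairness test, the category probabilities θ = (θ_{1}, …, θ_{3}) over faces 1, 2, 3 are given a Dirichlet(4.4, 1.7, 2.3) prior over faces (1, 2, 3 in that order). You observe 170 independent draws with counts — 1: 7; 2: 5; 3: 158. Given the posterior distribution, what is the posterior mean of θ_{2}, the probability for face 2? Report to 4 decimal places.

0.0376

The Dirichlet prior is conjugate to the Multinomial likelihood: each posterior αⱼ = prior αⱼ + observed count nⱼ.
Posterior concentration: (11.4, 6.7, 160.3), total = 178.4.
E[θ_{2}|data] = α_{2}/Σα = 6.7/178.4 = 0.0376.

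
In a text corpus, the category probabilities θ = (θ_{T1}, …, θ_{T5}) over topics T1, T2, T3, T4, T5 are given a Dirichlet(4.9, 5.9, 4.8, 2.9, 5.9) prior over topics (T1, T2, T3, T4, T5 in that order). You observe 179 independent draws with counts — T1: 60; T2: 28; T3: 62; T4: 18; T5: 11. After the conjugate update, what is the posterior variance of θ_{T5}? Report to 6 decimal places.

0.000373

The Dirichlet prior is conjugate to the Multinomial likelihood: each posterior αⱼ = prior αⱼ + observed count nⱼ.
Posterior concentration: (64.9, 33.9, 66.8, 20.9, 16.9), total = 203.4.
Var[θ_j] = α_j(Σα−α_j)/((Σα)²(Σα+1)) = 16.9·186.5/(203.4²·204.4) = 0.000373.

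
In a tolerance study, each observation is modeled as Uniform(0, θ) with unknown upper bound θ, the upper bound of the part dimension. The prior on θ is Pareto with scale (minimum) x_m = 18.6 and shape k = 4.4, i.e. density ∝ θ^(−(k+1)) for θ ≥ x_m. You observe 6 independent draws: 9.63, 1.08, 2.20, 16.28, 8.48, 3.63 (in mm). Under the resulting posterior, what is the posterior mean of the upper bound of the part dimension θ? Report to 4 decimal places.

A Pareto(scale x_m, shape k) prior on the upper bound θ of Uniform(0, θ) is conjugate: posterior is Pareto(max(x_m, max xᵢ), k + n).
Sample maximum = 16.28; prior scale x_m = 18.6 → posterior scale = max = 18.60.
Posterior shape = 4.4 + 6 = 10.4.
E[θ|data] = k·x_m/(k−1) = 10.4·18.60/9.4 = 20.5787.

20.5787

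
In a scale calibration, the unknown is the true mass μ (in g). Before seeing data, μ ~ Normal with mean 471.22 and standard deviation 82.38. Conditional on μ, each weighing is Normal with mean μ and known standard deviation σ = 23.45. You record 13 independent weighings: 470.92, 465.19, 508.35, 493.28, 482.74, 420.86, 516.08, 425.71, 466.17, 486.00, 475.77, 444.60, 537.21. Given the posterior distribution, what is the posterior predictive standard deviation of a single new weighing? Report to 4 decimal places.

For Normal data with known variance σ², a Normal(μ₀, σ₀²) prior on μ is conjugate. Posterior precision = 1/σ₀² + n/σ²; posterior mean is the precision-weighted average of μ₀ and x̄.
σ₀² = 82.38² = 6786.4644, σ² = 23.45² = 549.9025; σ² + n·σ₀² = 549.9025 + 13·6786.4644 = 88773.9397.
Posterior precision = 1/σ₀² + n/σ² = 1/6786.4644 + 13/549.9025 = (σ² + n·σ₀²)/(σ₀²σ²) = 88773.9397/(6786.4644·549.9025); posterior variance σₙ² = σ₀²σ²/(σ² + n·σ₀²) = 6786.4644·549.9025/88773.9397 = 42.038167.
Predictive variance for one new observation = σₙ² + σ² = 6786.4644·549.9025/88773.9397 + 549.9025 = σ²·(σ₀² + 88773.9397)/88773.9397 = 549.9025·95560.4041/88773.9397 = 591.940667; SD = √(549.9025·95560.4041/88773.9397) = 24.3298.

24.3298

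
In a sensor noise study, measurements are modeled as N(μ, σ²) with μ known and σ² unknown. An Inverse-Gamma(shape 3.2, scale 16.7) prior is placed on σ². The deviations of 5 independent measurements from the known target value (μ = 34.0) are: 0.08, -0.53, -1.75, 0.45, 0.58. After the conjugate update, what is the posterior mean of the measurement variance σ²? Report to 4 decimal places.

3.9669

With known mean μ and an Inverse-Gamma(α, β) prior on σ², the Normal likelihood is conjugate: posterior is Inv-Gamma(α + n/2, β + Σ(xᵢ−μ)²/2).
Σ(xᵢ−μ)² = (0.08)² + (-0.53)² + (-1.75)² + (0.45)² + (0.58)² = 3.8887.
Posterior: Inv-Gamma(3.2 + 5/2, 16.7 + 3.8887/2) = Inv-Gamma(5.70, 18.64435).
E[σ²|data] = β/(α−1) = 18.64435/4.70 = 3.9669.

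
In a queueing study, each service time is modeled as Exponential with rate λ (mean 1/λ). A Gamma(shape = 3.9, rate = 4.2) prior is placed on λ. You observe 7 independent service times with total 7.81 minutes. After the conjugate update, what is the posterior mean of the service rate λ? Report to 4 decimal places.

0.9076

With a Gamma(shape α, rate β) prior on the exponential rate λ, the posterior after n observations with total T = Σxᵢ is Gamma(α+n, β+T).
Posterior: Gamma(3.9+7, 4.2+7.81) = Gamma(10.9, 12.01).
Posterior mean of λ = α/β = 10.9/12.01 = 0.9076.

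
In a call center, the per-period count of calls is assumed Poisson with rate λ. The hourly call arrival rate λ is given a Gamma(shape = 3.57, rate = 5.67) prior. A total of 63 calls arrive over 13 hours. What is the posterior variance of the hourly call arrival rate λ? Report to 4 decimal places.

With a Gamma(shape α, rate β) prior, the Poisson likelihood is conjugate: the posterior is Gamma(α + ΣXᵢ, β + n).
Posterior: Gamma(α+S, β+n) = Gamma(3.57+63, 5.67+13) = Gamma(66.57, 18.67).
Var = α/β² = 66.57/18.67² = 0.1910.

0.1910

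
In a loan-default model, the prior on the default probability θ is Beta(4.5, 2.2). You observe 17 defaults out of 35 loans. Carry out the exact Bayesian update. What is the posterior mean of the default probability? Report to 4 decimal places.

The Beta prior is conjugate to a Binomial/Bernoulli likelihood; the update adds successes to α and failures to β.
Posterior: Beta(α+k, β+n−k) = Beta(4.5+17, 2.2+18) = Beta(21.5, 20.2).
Posterior mean = α/(α+β) = 21.5/41.7 = 0.5156.

0.5156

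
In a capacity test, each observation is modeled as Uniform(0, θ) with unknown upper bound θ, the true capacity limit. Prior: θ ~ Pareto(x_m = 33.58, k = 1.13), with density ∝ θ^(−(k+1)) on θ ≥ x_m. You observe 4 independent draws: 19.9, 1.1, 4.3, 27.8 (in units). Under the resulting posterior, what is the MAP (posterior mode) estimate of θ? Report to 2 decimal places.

A Pareto(scale x_m, shape k) prior on the upper bound θ of Uniform(0, θ) is conjugate: posterior is Pareto(max(x_m, max xᵢ), k + n).
Sample maximum = 27.8; prior scale x_m = 33.58 → posterior scale = max = 33.58.
Posterior shape = 1.13 + 4 = 5.13.
The Pareto density is decreasing on [x_m, ∞), so the mode is x_m = 33.58.

33.58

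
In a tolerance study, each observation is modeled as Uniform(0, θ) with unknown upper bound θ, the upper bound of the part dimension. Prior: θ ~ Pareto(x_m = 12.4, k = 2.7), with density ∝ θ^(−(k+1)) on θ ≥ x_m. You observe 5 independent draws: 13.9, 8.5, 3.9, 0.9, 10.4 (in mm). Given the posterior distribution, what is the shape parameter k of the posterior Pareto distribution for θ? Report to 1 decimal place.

7.7

A Pareto(scale x_m, shape k) prior on the upper bound θ of Uniform(0, θ) is conjugate: posterior is Pareto(max(x_m, max xᵢ), k + n).
Sample maximum = 13.9; prior scale x_m = 12.4 → posterior scale = max = 13.9.
Posterior shape = 2.7 + 5 = 7.7.
Posterior shape k = 7.7.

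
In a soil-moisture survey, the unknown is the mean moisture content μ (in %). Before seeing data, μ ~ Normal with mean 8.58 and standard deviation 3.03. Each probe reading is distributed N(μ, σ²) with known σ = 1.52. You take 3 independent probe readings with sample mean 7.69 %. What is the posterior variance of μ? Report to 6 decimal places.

0.710531

For Normal data with known variance σ², a Normal(μ₀, σ₀²) prior on μ is conjugate. Posterior precision = 1/σ₀² + n/σ²; posterior mean is the precision-weighted average of μ₀ and x̄.
σ₀² = 3.03² = 9.1809, σ² = 1.52² = 2.3104; σ² + n·σ₀² = 2.3104 + 3·9.1809 = 29.8531.
Posterior precision = 1/σ₀² + n/σ² = 1/9.1809 + 3/2.3104 = (σ² + n·σ₀²)/(σ₀²σ²) = 29.8531/(9.1809·2.3104); posterior variance σₙ² = σ₀²σ²/(σ² + n·σ₀²) = 9.1809·2.3104/29.8531 = 0.710531.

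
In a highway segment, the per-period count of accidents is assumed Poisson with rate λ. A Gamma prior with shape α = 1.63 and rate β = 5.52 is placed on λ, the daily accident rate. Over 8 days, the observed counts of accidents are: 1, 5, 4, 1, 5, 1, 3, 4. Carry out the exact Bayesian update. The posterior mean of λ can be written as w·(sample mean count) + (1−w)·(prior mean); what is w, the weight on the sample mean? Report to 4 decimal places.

With a Gamma(shape α, rate β) prior, the Poisson likelihood is conjugate: the posterior is Gamma(α + ΣXᵢ, β + n).
Posterior mean = (α₀+S)/(β₀+n) = [n/(β₀+n)]·(S/n) + [β₀/(β₀+n)]·(α₀/β₀), so only n and β₀ enter the weight.
Weight on data w = n/(β₀+n) = 8/(5.52+8) = 8/13.52 = 0.5917.

0.5917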